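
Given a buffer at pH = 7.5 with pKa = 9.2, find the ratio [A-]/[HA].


[A-]/[HA] = 10^(pH - pKa)
= 10^(7.5 - 9.2)
= 0.02

0.02


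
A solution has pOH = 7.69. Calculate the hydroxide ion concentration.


[OH-] = 10^(-pOH)
[OH-] = 10^(-7.69)
[OH-] = 2.042e-08 M

2.042e-08 M


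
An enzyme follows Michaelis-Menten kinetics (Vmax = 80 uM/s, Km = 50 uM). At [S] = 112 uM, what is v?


v = Vmax * [S] / (Km + [S])
v = 80 * 112 / (50 + 112)
v = 55.3086 uM/s

55.3086 uM/s


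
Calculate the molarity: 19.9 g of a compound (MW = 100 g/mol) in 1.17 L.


C = (mass / MW) / volume
C = (19.9 / 100) / 1.17
C = 0.1701 M

0.1701 M


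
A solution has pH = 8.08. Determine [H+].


[H+] = 10^(-pH)
[H+] = 10^(-8.08)
[H+] = 8.318e-09 M

8.318e-09 M


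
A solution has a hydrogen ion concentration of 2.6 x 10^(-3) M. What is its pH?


pH = -log10([H+])
pH = -log10(2.6 x 10^(-3))
pH = 2.585

2.585


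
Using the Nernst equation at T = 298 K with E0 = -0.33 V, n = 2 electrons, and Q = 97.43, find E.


E = E0 - (RT/nF) * ln(Q)
E = -0.33 - (8.314 * 298 / (2 * 96485)) * ln(97.43)
E = -0.3888 V

-0.3888 V


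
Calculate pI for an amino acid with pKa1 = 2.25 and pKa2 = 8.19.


pI = (pKa1 + pKa2) / 2
pI = (2.25 + 8.19) / 2
pI = 5.22

5.22


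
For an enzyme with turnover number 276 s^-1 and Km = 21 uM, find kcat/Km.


Catalytic efficiency = kcat / Km
= 276 / 21
= 13.1429 uM^-1*s^-1

13.1429 uM^-1*s^-1


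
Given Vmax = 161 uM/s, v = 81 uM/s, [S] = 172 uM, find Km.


Km = [S] * (Vmax - v) / v
Km = 172 * (161 - 81) / 81
Km = 169.8765 uM

169.8765 uM


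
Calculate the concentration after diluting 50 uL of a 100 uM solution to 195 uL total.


C2 = C1 * V1 / V2
C2 = 100 * 50 / 195
C2 = 25.641 uM

25.641 uM


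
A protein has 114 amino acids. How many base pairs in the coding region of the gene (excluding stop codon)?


Each amino acid = 1 codon = 3 bp
bp = 114 * 3 = 342 bp

342 bp


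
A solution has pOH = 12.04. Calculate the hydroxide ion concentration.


[OH-] = 10^(-pOH)
[OH-] = 10^(-12.04)
[OH-] = 9.120e-13 M

9.120e-13 M


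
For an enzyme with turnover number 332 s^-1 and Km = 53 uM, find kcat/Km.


Catalytic efficiency = kcat / Km
= 332 / 53
= 6.2642 uM^-1*s^-1

6.2642 uM^-1*s^-1


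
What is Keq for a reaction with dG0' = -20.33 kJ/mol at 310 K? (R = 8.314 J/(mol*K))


Keq = exp(-dG0 * 1000 / (R * T))
Keq = exp(-(-20.33) * 1000 / (8.314 * 310))
Keq = 2665.0485

2665.0485


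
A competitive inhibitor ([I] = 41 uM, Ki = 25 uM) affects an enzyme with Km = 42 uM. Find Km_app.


Km_app = Km * (1 + [I]/Ki)
Km_app = 42 * (1 + 41/25)
Km_app = 110.88 uM

110.88 uM


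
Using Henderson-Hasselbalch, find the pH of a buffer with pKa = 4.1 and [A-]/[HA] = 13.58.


pH = pKa + log10([A-]/[HA])
pH = 4.1 + log10(13.58)
pH = 5.2329

5.2329


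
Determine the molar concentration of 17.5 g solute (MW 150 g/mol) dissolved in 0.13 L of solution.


C = (mass / MW) / volume
C = (17.5 / 150) / 0.13
C = 0.8974 M

0.8974 M


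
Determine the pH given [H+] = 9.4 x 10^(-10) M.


pH = -log10([H+])
pH = -log10(9.4 x 10^(-10))
pH = 9.0269

9.0269


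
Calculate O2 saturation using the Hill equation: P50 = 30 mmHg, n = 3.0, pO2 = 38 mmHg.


Y = pO2^n / (P50^n + pO2^n)
Y = 38^3.0 / (30^3.0 + 38^3.0)
Y = 67.02%

67.02%


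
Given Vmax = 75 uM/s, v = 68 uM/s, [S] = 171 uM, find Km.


Km = [S] * (Vmax - v) / v
Km = 171 * (75 - 68) / 68
Km = 17.6029 uM

17.6029 uM


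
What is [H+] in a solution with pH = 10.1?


[H+] = 10^(-pH)
[H+] = 10^(-10.1)
[H+] = 7.943e-11 M

7.943e-11 M


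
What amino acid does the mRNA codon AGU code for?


Standard genetic code lookup.
Codon AGU -> Ser

Ser


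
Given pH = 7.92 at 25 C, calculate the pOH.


pOH = 14 - pH
pOH = 14 - 7.92
pOH = 6.08

6.08


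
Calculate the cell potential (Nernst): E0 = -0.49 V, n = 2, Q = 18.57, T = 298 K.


E = E0 - (RT/nF) * ln(Q)
E = -0.49 - (8.314 * 298 / (2 * 96485)) * ln(18.57)
E = -0.5275 V

-0.5275 V


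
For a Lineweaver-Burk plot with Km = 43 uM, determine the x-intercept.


x-intercept = -1/Km
= -1/43
= -0.0233 1/uM

-0.0233 1/uM


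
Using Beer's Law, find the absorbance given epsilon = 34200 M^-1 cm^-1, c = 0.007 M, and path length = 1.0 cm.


A = epsilon * c * l
A = 34200 * 0.007 * 1.0
A = 239.4

239.4


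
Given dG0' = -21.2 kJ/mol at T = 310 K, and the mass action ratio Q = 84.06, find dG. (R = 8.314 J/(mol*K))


dG = dG0' + RT * ln(Q) / 1000
dG = -21.2 + 8.314 * 310 * ln(84.06) / 1000
dG = -9.7784 kJ/mol

-9.7784 kJ/mol


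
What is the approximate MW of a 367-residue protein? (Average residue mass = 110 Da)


MW = n_residues * 110 Da
MW = 367 * 110
MW = 40370 Da

40370 Da


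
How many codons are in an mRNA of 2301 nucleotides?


codons = nucleotides / 3
codons = 2301 / 3 = 767

767


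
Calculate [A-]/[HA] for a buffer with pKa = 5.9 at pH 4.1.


[A-]/[HA] = 10^(pH - pKa)
= 10^(4.1 - 5.9)
= 0.0158

0.0158


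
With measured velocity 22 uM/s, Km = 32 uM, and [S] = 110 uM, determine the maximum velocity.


Vmax = v * (Km + [S]) / [S]
Vmax = 22 * (32 + 110) / 110
Vmax = 28.4 uM/s

28.4 uM/s


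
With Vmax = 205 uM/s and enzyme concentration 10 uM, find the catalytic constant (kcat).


kcat = Vmax / [E]t
kcat = 205 / 10
kcat = 20.5 s^-1

20.5 s^-1


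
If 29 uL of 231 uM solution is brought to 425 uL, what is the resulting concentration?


C2 = C1 * V1 / V2
C2 = 231 * 29 / 425
C2 = 15.7624 uM

15.7624 uM


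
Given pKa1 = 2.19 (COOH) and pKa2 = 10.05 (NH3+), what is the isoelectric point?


pI = (pKa1 + pKa2) / 2
pI = (2.19 + 10.05) / 2
pI = 6.12

6.12


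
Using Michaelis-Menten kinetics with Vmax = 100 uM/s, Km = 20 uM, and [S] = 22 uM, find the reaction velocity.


v = Vmax * [S] / (Km + [S])
v = 100 * 22 / (20 + 22)
v = 52.381 uM/s

52.381 uM/s


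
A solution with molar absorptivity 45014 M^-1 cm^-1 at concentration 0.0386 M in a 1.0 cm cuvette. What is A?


A = epsilon * c * l
A = 45014 * 0.0386 * 1.0
A = 1737.5404

1737.5404


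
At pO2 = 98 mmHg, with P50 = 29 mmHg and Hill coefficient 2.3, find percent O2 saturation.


Y = pO2^n / (P50^n + pO2^n)
Y = 98^2.3 / (29^2.3 + 98^2.3)
Y = 94.27%

94.27%


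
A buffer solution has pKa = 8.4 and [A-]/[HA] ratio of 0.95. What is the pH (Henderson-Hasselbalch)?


pH = pKa + log10([A-]/[HA])
pH = 8.4 + log10(0.95)
pH = 8.3777

8.3777


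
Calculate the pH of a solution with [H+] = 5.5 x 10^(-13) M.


pH = -log10([H+])
pH = -log10(5.5 x 10^(-13))
pH = 12.2596

12.2596


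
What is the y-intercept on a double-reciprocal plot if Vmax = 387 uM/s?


y-intercept = 1/Vmax
= 1/387
= 0.0026 s/uM

0.0026 s/uM


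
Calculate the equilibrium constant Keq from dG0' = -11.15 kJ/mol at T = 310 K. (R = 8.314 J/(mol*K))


Keq = exp(-dG0 * 1000 / (R * T))
Keq = exp(-(-11.15) * 1000 / (8.314 * 310))
Keq = 75.6537

75.6537


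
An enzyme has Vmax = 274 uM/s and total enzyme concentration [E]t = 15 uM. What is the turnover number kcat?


kcat = Vmax / [E]t
kcat = 274 / 15
kcat = 18.2667 s^-1

18.2667 s^-1


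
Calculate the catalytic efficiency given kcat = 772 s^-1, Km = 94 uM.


Catalytic efficiency = kcat / Km
= 772 / 94
= 8.2128 uM^-1*s^-1

8.2128 uM^-1*s^-1


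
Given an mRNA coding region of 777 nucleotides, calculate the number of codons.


codons = nucleotides / 3
codons = 777 / 3 = 259

259


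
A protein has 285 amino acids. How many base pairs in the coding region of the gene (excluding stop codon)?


Each amino acid = 1 codon = 3 bp
bp = 285 * 3 = 855 bp

855 bp


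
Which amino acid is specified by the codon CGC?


Standard genetic code lookup.
Codon CGC -> Arg

Arg


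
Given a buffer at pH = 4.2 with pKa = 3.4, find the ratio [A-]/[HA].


[A-]/[HA] = 10^(pH - pKa)
= 10^(4.2 - 3.4)
= 6.3096

6.3096


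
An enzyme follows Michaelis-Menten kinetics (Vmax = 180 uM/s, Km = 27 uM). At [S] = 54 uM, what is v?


v = Vmax * [S] / (Km + [S])
v = 180 * 54 / (27 + 54)
v = 120.0 uM/s

120.0 uM/s


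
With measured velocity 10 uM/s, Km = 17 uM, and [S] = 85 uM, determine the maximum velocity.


Vmax = v * (Km + [S]) / [S]
Vmax = 10 * (17 + 85) / 85
Vmax = 12.0 uM/s

12.0 uM/s


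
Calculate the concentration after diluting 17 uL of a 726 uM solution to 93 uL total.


C2 = C1 * V1 / V2
C2 = 726 * 17 / 93
C2 = 132.7097 uM

132.7097 uM


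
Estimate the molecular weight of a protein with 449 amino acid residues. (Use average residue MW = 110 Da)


MW = n_residues * 110 Da
MW = 449 * 110
MW = 49390 Da

49390 Da


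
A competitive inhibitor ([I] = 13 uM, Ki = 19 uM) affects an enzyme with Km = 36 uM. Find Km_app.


Km_app = Km * (1 + [I]/Ki)
Km_app = 36 * (1 + 13/19)
Km_app = 60.6316 uM

60.6316 uM


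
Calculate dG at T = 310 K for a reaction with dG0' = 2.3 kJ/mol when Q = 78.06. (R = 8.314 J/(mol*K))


dG = dG0' + RT * ln(Q) / 1000
dG = 2.3 + 8.314 * 310 * ln(78.06) / 1000
dG = 13.5307 kJ/mol

13.5307 kJ/mol


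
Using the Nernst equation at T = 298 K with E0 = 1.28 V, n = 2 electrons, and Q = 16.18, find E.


E = E0 - (RT/nF) * ln(Q)
E = 1.28 - (8.314 * 298 / (2 * 96485)) * ln(16.18)
E = 1.2443 V

1.2443 V


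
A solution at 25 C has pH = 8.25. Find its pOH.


pOH = 14 - pH
pOH = 14 - 8.25
pOH = 5.75

5.75


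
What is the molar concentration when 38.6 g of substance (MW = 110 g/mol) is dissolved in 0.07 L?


C = (mass / MW) / volume
C = (38.6 / 110) / 0.07
C = 5.013 M

5.013 M


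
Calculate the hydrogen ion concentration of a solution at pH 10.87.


[H+] = 10^(-pH)
[H+] = 10^(-10.87)
[H+] = 1.349e-11 M

1.349e-11 M


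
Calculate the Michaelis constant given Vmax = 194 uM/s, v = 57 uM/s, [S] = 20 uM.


Km = [S] * (Vmax - v) / v
Km = 20 * (194 - 57) / 57
Km = 48.0702 uM

48.0702 uM


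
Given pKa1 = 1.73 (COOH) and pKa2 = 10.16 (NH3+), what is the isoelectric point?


pI = (pKa1 + pKa2) / 2
pI = (1.73 + 10.16) / 2
pI = 5.945

5.945


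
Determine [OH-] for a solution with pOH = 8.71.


[OH-] = 10^(-pOH)
[OH-] = 10^(-8.71)
[OH-] = 1.950e-09 M

1.950e-09 M


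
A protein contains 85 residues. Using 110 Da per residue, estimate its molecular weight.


MW = n_residues * 110 Da
MW = 85 * 110
MW = 9350 Da

9350 Da


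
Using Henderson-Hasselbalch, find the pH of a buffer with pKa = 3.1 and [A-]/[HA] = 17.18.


pH = pKa + log10([A-]/[HA])
pH = 3.1 + log10(17.18)
pH = 4.335

4.335


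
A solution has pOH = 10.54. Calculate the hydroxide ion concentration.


[OH-] = 10^(-pOH)
[OH-] = 10^(-10.54)
[OH-] = 2.884e-11 M

2.884e-11 M


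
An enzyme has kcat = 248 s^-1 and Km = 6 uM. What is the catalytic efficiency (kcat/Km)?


Catalytic efficiency = kcat / Km
= 248 / 6
= 41.3333 uM^-1*s^-1

41.3333 uM^-1*s^-1


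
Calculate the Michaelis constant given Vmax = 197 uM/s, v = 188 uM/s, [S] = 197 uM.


Km = [S] * (Vmax - v) / v
Km = 197 * (197 - 188) / 188
Km = 9.4309 uM

9.4309 uM


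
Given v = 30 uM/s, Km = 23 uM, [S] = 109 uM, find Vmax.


Vmax = v * (Km + [S]) / [S]
Vmax = 30 * (23 + 109) / 109
Vmax = 36.3303 uM/s

36.3303 uM/s


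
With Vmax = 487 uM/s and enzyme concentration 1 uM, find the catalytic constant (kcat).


kcat = Vmax / [E]t
kcat = 487 / 1
kcat = 487.0 s^-1

487.0 s^-1


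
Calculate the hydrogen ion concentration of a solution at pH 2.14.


[H+] = 10^(-pH)
[H+] = 10^(-2.14)
[H+] = 0.0072 M

0.0072 M


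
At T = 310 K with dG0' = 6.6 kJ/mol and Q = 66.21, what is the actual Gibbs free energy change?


dG = dG0' + RT * ln(Q) / 1000
dG = 6.6 + 8.314 * 310 * ln(66.21) / 1000
dG = 17.4064 kJ/mol

17.4064 kJ/mol


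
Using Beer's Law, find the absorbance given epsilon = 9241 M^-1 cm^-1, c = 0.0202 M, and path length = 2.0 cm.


A = epsilon * c * l
A = 9241 * 0.0202 * 2.0
A = 373.3364

373.3364


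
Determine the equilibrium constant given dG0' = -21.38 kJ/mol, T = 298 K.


Keq = exp(-dG0 * 1000 / (R * T))
Keq = exp(-(-21.38) * 1000 / (8.314 * 298))
Keq = 5593.8117

5593.8117


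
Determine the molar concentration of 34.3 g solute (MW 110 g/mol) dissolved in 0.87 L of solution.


C = (mass / MW) / volume
C = (34.3 / 110) / 0.87
C = 0.3584 M

0.3584 M


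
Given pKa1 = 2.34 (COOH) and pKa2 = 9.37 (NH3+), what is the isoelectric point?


pI = (pKa1 + pKa2) / 2
pI = (2.34 + 9.37) / 2
pI = 5.855

5.855


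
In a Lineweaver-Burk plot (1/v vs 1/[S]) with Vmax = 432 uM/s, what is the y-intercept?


y-intercept = 1/Vmax
= 1/432
= 0.0023 s/uM

0.0023 s/uM


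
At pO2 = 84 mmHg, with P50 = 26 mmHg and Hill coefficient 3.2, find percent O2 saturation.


Y = pO2^n / (P50^n + pO2^n)
Y = 84^3.2 / (26^3.2 + 84^3.2)
Y = 97.71%

97.71%


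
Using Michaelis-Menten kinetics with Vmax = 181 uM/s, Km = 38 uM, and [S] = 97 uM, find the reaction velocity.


v = Vmax * [S] / (Km + [S])
v = 181 * 97 / (38 + 97)
v = 130.0519 uM/s

130.0519 uM/s


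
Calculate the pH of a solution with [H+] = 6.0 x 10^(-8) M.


pH = -log10([H+])
pH = -log10(6.0 x 10^(-8))
pH = 7.2218

7.2218


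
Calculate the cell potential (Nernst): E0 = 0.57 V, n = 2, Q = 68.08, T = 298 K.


E = E0 - (RT/nF) * ln(Q)
E = 0.57 - (8.314 * 298 / (2 * 96485)) * ln(68.08)
E = 0.5158 V

0.5158 V


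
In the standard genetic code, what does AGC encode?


Standard genetic code lookup.
Codon AGC -> Ser

Ser


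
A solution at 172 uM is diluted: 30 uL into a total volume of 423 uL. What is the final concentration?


C2 = C1 * V1 / V2
C2 = 172 * 30 / 423
C2 = 12.1986 uM

12.1986 uM


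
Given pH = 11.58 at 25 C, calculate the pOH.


pOH = 14 - pH
pOH = 14 - 11.58
pOH = 2.42

2.42


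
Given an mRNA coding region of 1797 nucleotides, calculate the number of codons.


codons = nucleotides / 3
codons = 1797 / 3 = 599

599


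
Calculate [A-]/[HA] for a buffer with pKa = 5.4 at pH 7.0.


[A-]/[HA] = 10^(pH - pKa)
= 10^(7.0 - 5.4)
= 39.8107

39.8107


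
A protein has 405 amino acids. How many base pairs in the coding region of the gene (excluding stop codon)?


Each amino acid = 1 codon = 3 bp
bp = 405 * 3 = 1215 bp

1215 bp


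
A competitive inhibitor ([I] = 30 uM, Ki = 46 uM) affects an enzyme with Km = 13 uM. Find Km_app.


Km_app = Km * (1 + [I]/Ki)
Km_app = 13 * (1 + 30/46)
Km_app = 21.4783 uM

21.4783 uM


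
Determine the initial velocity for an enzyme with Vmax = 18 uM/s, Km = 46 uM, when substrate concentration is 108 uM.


v = Vmax * [S] / (Km + [S])
v = 18 * 108 / (46 + 108)
v = 12.6234 uM/s

12.6234 uM/s


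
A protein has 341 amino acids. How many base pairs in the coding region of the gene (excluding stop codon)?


Each amino acid = 1 codon = 3 bp
bp = 341 * 3 = 1023 bp

1023 bp


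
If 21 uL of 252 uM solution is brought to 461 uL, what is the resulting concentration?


C2 = C1 * V1 / V2
C2 = 252 * 21 / 461
C2 = 11.4794 uM

11.4794 uM


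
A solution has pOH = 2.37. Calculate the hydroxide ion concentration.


[OH-] = 10^(-pOH)
[OH-] = 10^(-2.37)
[OH-] = 0.0043 M

0.0043 M


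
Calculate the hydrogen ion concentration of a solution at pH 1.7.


[H+] = 10^(-pH)
[H+] = 10^(-1.7)
[H+] = 0.02 M

0.02 M


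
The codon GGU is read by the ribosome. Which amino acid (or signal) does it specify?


Standard genetic code lookup.
Codon GGU -> Gly

Gly


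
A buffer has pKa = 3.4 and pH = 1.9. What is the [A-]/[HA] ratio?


[A-]/[HA] = 10^(pH - pKa)
= 10^(1.9 - 3.4)
= 0.0316

0.0316


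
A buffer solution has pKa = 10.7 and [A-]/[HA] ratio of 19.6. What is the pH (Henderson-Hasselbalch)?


pH = pKa + log10([A-]/[HA])
pH = 10.7 + log10(19.6)
pH = 11.9923

11.9923


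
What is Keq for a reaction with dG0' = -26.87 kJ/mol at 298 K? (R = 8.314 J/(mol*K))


Keq = exp(-dG0 * 1000 / (R * T))
Keq = exp(-(-26.87) * 1000 / (8.314 * 298))
Keq = 51292.2688

51292.2688


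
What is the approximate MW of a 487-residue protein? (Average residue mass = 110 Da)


MW = n_residues * 110 Da
MW = 487 * 110
MW = 53570 Da

53570 Da


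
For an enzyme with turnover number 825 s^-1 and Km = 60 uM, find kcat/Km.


Catalytic efficiency = kcat / Km
= 825 / 60
= 13.75 uM^-1*s^-1

13.75 uM^-1*s^-1


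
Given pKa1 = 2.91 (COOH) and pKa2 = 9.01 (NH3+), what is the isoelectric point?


pI = (pKa1 + pKa2) / 2
pI = (2.91 + 9.01) / 2
pI = 5.96

5.96


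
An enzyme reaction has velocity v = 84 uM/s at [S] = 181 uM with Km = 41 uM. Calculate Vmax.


Vmax = v * (Km + [S]) / [S]
Vmax = 84 * (41 + 181) / 181
Vmax = 103.0276 uM/s

103.0276 uM/s


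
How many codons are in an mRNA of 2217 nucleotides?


codons = nucleotides / 3
codons = 2217 / 3 = 739

739


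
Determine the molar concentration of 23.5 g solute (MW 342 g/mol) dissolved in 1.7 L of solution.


C = (mass / MW) / volume
C = (23.5 / 342) / 1.7
C = 0.0404 M

0.0404 M


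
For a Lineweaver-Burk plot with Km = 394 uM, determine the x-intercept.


x-intercept = -1/Km
= -1/394
= -0.0025 1/uM

-0.0025 1/uM


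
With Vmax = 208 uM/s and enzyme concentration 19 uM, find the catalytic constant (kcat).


kcat = Vmax / [E]t
kcat = 208 / 19
kcat = 10.9474 s^-1

10.9474 s^-1


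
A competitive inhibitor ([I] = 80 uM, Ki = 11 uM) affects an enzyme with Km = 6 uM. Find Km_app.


Km_app = Km * (1 + [I]/Ki)
Km_app = 6 * (1 + 80/11)
Km_app = 49.6364 uM

49.6364 uM


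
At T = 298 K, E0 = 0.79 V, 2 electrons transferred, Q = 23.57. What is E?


E = E0 - (RT/nF) * ln(Q)
E = 0.79 - (8.314 * 298 / (2 * 96485)) * ln(23.57)
E = 0.7494 V

0.7494 V


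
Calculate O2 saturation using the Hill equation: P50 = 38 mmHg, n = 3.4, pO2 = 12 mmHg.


Y = pO2^n / (P50^n + pO2^n)
Y = 12^3.4 / (38^3.4 + 12^3.4)
Y = 1.95%

1.95%


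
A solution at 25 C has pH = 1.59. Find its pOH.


pOH = 14 - pH
pOH = 14 - 1.59
pOH = 12.41

12.41


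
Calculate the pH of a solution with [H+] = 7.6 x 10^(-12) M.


pH = -log10([H+])
pH = -log10(7.6 x 10^(-12))
pH = 11.1192

11.1192


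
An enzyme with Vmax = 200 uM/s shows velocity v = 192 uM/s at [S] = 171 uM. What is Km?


Km = [S] * (Vmax - v) / v
Km = 171 * (200 - 192) / 192
Km = 7.125 uM

7.125 uM


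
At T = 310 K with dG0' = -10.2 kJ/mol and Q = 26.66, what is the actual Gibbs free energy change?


dG = dG0' + RT * ln(Q) / 1000
dG = -10.2 + 8.314 * 310 * ln(26.66) / 1000
dG = -1.7382 kJ/mol

-1.7382 kJ/mol


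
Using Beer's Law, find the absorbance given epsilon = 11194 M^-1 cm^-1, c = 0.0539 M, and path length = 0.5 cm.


A = epsilon * c * l
A = 11194 * 0.0539 * 0.5
A = 301.6783

301.6783


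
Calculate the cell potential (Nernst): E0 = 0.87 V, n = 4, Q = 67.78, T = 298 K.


E = E0 - (RT/nF) * ln(Q)
E = 0.87 - (8.314 * 298 / (4 * 96485)) * ln(67.78)
E = 0.8429 V

0.8429 V


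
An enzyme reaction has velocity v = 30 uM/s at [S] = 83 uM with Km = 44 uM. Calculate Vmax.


Vmax = v * (Km + [S]) / [S]
Vmax = 30 * (44 + 83) / 83
Vmax = 45.9036 uM/s

45.9036 uM/s


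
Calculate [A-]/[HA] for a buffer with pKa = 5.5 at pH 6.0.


[A-]/[HA] = 10^(pH - pKa)
= 10^(6.0 - 5.5)
= 3.1623

3.1623


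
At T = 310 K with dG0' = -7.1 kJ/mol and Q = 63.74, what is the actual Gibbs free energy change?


dG = dG0' + RT * ln(Q) / 1000
dG = -7.1 + 8.314 * 310 * ln(63.74) / 1000
dG = 3.6084 kJ/mol

3.6084 kJ/mol


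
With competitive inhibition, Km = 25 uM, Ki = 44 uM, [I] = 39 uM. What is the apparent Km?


Km_app = Km * (1 + [I]/Ki)
Km_app = 25 * (1 + 39/44)
Km_app = 47.1591 uM

47.1591 uM


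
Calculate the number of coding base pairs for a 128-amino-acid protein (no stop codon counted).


Each amino acid = 1 codon = 3 bp
bp = 128 * 3 = 384 bp

384 bp


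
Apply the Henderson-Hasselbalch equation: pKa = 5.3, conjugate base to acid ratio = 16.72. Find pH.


pH = pKa + log10([A-]/[HA])
pH = 5.3 + log10(16.72)
pH = 6.5232

6.5232


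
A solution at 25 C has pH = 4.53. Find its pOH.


pOH = 14 - pH
pOH = 14 - 4.53
pOH = 9.47

9.47


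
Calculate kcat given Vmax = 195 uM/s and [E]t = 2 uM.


kcat = Vmax / [E]t
kcat = 195 / 2
kcat = 97.5 s^-1

97.5 s^-1


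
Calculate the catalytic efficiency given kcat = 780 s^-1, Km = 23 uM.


Catalytic efficiency = kcat / Km
= 780 / 23
= 33.913 uM^-1*s^-1

33.913 uM^-1*s^-1


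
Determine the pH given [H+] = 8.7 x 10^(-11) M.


pH = -log10([H+])
pH = -log10(8.7 x 10^(-11))
pH = 10.0605

10.0605


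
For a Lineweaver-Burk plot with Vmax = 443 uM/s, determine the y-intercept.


y-intercept = 1/Vmax
= 1/443
= 0.0023 s/uM

0.0023 s/uM


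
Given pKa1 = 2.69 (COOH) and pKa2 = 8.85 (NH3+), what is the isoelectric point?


pI = (pKa1 + pKa2) / 2
pI = (2.69 + 8.85) / 2
pI = 5.77

5.77


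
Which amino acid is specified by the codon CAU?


Standard genetic code lookup.
Codon CAU -> His

His


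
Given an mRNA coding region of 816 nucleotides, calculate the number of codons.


codons = nucleotides / 3
codons = 816 / 3 = 272

272


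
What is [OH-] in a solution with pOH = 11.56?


[OH-] = 10^(-pOH)
[OH-] = 10^(-11.56)
[OH-] = 2.754e-12 M

2.754e-12 M


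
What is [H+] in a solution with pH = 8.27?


[H+] = 10^(-pH)
[H+] = 10^(-8.27)
[H+] = 5.370e-09 M

5.370e-09 M


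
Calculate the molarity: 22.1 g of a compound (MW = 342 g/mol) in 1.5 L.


C = (mass / MW) / volume
C = (22.1 / 342) / 1.5
C = 0.0431 M

0.0431 M


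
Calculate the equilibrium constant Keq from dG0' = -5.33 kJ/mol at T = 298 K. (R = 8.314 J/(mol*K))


Keq = exp(-dG0 * 1000 / (R * T))
Keq = exp(-(-5.33) * 1000 / (8.314 * 298))
Keq = 8.596

8.596


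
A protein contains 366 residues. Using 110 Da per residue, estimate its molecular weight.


MW = n_residues * 110 Da
MW = 366 * 110
MW = 40260 Da

40260 Da


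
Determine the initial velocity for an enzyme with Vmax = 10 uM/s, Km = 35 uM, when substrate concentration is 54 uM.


v = Vmax * [S] / (Km + [S])
v = 10 * 54 / (35 + 54)
v = 6.0674 uM/s

6.0674 uM/s


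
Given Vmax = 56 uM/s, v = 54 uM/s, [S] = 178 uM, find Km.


Km = [S] * (Vmax - v) / v
Km = 178 * (56 - 54) / 54
Km = 6.5926 uM

6.5926 uM


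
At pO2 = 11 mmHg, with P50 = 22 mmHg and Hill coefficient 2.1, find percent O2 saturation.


Y = pO2^n / (P50^n + pO2^n)
Y = 11^2.1 / (22^2.1 + 11^2.1)
Y = 18.91%

18.91%


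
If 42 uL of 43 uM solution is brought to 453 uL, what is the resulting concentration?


C2 = C1 * V1 / V2
C2 = 43 * 42 / 453
C2 = 3.9868 uM

3.9868 uM


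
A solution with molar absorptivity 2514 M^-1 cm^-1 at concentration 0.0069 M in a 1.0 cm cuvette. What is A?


A = epsilon * c * l
A = 2514 * 0.0069 * 1.0
A = 17.3466

17.3466


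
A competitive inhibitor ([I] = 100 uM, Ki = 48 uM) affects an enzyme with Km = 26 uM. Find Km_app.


Km_app = Km * (1 + [I]/Ki)
Km_app = 26 * (1 + 100/48)
Km_app = 80.1667 uM

80.1667 uM


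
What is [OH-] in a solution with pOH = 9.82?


[OH-] = 10^(-pOH)
[OH-] = 10^(-9.82)
[OH-] = 1.514e-10 M

1.514e-10 M


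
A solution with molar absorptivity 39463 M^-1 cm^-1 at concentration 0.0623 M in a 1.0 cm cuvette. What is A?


A = epsilon * c * l
A = 39463 * 0.0623 * 1.0
A = 2458.5449

2458.5449


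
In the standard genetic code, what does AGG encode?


Standard genetic code lookup.
Codon AGG -> Arg

Arg


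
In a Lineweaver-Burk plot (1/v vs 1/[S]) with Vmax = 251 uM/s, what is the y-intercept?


y-intercept = 1/Vmax
= 1/251
= 0.004 s/uM

0.004 s/uM


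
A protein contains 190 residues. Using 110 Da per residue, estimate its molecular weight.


MW = n_residues * 110 Da
MW = 190 * 110
MW = 20900 Da

20900 Da


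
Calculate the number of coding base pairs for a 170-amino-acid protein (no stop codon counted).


Each amino acid = 1 codon = 3 bp
bp = 170 * 3 = 510 bp

510 bp


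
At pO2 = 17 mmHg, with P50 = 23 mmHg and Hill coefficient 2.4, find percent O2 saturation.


Y = pO2^n / (P50^n + pO2^n)
Y = 17^2.4 / (23^2.4 + 17^2.4)
Y = 32.62%

32.62%


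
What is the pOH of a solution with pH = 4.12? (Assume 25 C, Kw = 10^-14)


pOH = 14 - pH
pOH = 14 - 4.12
pOH = 9.88

9.88


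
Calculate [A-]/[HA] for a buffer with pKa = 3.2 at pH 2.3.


[A-]/[HA] = 10^(pH - pKa)
= 10^(2.3 - 3.2)
= 0.1259

0.1259


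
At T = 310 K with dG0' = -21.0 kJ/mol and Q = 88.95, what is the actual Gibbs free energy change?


dG = dG0' + RT * ln(Q) / 1000
dG = -21.0 + 8.314 * 310 * ln(88.95) / 1000
dG = -9.4327 kJ/mol

-9.4327 kJ/mol


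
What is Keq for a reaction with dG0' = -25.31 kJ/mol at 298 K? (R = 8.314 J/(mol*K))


Keq = exp(-dG0 * 1000 / (R * T))
Keq = exp(-(-25.31) * 1000 / (8.314 * 298))
Keq = 27327.4401

27327.4401


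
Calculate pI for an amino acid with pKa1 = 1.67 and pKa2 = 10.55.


pI = (pKa1 + pKa2) / 2
pI = (1.67 + 10.55) / 2
pI = 6.11

6.11


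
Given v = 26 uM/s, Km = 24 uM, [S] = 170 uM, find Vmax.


Vmax = v * (Km + [S]) / [S]
Vmax = 26 * (24 + 170) / 170
Vmax = 29.6706 uM/s

29.6706 uM/s


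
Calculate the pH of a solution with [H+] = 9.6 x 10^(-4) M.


pH = -log10([H+])
pH = -log10(9.6 x 10^(-4))
pH = 3.0177

3.0177


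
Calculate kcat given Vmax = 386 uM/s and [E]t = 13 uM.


kcat = Vmax / [E]t
kcat = 386 / 13
kcat = 29.6923 s^-1

29.6923 s^-1


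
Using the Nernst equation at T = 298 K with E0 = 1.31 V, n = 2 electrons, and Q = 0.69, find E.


E = E0 - (RT/nF) * ln(Q)
E = 1.31 - (8.314 * 298 / (2 * 96485)) * ln(0.69)
E = 1.3148 V

1.3148 V


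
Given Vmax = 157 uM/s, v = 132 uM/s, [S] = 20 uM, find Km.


Km = [S] * (Vmax - v) / v
Km = 20 * (157 - 132) / 132
Km = 3.7879 uM

3.7879 uM


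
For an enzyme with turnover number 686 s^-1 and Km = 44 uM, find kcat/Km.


Catalytic efficiency = kcat / Km
= 686 / 44
= 15.5909 uM^-1*s^-1

15.5909 uM^-1*s^-1


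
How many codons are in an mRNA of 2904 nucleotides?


codons = nucleotides / 3
codons = 2904 / 3 = 968

968


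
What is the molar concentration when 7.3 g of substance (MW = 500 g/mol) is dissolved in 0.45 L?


C = (mass / MW) / volume
C = (7.3 / 500) / 0.45
C = 0.0324 M

0.0324 M


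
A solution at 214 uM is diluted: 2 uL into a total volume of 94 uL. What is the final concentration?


C2 = C1 * V1 / V2
C2 = 214 * 2 / 94
C2 = 4.5532 uM

4.5532 uM


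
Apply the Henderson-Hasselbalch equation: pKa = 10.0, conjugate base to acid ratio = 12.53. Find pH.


pH = pKa + log10([A-]/[HA])
pH = 10.0 + log10(12.53)
pH = 11.098

11.098


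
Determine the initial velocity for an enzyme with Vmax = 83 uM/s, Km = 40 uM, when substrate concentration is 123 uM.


v = Vmax * [S] / (Km + [S])
v = 83 * 123 / (40 + 123)
v = 62.6319 uM/s

62.6319 uM/s


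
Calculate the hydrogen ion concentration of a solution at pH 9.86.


[H+] = 10^(-pH)
[H+] = 10^(-9.86)
[H+] = 1.380e-10 M

1.380e-10 M


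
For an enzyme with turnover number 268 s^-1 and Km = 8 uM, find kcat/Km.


Catalytic efficiency = kcat / Km
= 268 / 8
= 33.5 uM^-1*s^-1

33.5 uM^-1*s^-1


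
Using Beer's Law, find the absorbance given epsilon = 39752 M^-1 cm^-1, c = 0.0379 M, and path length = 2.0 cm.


A = epsilon * c * l
A = 39752 * 0.0379 * 2.0
A = 3013.2016

3013.2016


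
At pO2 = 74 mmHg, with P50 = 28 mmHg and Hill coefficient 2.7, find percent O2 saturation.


Y = pO2^n / (P50^n + pO2^n)
Y = 74^2.7 / (28^2.7 + 74^2.7)
Y = 93.24%

93.24%


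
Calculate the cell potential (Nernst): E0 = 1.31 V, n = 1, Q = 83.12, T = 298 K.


E = E0 - (RT/nF) * ln(Q)
E = 1.31 - (8.314 * 298 / (1 * 96485)) * ln(83.12)
E = 1.1965 V

1.1965 V


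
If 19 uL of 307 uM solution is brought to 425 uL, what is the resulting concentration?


C2 = C1 * V1 / V2
C2 = 307 * 19 / 425
C2 = 13.7247 uM

13.7247 uM


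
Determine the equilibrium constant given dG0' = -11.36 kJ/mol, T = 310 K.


Keq = exp(-dG0 * 1000 / (R * T))
Keq = exp(-(-11.36) * 1000 / (8.314 * 310))
Keq = 82.076

82.076


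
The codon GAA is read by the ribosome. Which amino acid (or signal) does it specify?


Standard genetic code lookup.
Codon GAA -> Glu

Glu


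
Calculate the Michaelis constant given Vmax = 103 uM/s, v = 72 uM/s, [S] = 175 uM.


Km = [S] * (Vmax - v) / v
Km = 175 * (103 - 72) / 72
Km = 75.3472 uM

75.3472 uM


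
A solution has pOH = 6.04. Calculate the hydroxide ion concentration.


[OH-] = 10^(-pOH)
[OH-] = 10^(-6.04)
[OH-] = 9.120e-07 M

9.120e-07 M


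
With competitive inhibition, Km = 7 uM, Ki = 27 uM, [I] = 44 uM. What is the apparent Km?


Km_app = Km * (1 + [I]/Ki)
Km_app = 7 * (1 + 44/27)
Km_app = 18.4074 uM

18.4074 uM


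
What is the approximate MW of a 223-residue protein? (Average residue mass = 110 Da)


MW = n_residues * 110 Da
MW = 223 * 110
MW = 24530 Da

24530 Da


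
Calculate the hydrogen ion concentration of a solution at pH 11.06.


[H+] = 10^(-pH)
[H+] = 10^(-11.06)
[H+] = 8.710e-12 M

8.710e-12 M


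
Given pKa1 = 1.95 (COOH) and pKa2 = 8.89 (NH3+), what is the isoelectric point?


pI = (pKa1 + pKa2) / 2
pI = (1.95 + 8.89) / 2
pI = 5.42

5.42


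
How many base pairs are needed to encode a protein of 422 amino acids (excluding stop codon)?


Each amino acid = 1 codon = 3 bp
bp = 422 * 3 = 1266 bp

1266 bp


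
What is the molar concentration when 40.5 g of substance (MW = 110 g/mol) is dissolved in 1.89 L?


C = (mass / MW) / volume
C = (40.5 / 110) / 1.89
C = 0.1948 M

0.1948 M


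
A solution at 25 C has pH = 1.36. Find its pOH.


pOH = 14 - pH
pOH = 14 - 1.36
pOH = 12.64

12.64


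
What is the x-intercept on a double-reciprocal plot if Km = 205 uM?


x-intercept = -1/Km
= -1/205
= -0.0049 1/uM

-0.0049 1/uM


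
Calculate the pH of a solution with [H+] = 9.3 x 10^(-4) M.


pH = -log10([H+])
pH = -log10(9.3 x 10^(-4))
pH = 3.0315

3.0315


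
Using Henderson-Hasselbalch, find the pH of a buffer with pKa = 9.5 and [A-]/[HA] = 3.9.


pH = pKa + log10([A-]/[HA])
pH = 9.5 + log10(3.9)
pH = 10.0911

10.0911


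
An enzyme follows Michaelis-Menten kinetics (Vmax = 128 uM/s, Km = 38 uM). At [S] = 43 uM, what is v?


v = Vmax * [S] / (Km + [S])
v = 128 * 43 / (38 + 43)
v = 67.9506 uM/s

67.9506 uM/s


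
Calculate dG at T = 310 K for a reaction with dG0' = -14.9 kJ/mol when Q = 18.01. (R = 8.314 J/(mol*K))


dG = dG0' + RT * ln(Q) / 1000
dG = -14.9 + 8.314 * 310 * ln(18.01) / 1000
dG = -7.4491 kJ/mol

-7.4491 kJ/mol


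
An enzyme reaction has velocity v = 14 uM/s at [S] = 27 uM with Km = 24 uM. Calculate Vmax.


Vmax = v * (Km + [S]) / [S]
Vmax = 14 * (24 + 27) / 27
Vmax = 26.4444 uM/s

26.4444 uM/s


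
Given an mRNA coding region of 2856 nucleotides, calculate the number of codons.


codons = nucleotides / 3
codons = 2856 / 3 = 952

952


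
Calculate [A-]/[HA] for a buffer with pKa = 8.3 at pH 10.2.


[A-]/[HA] = 10^(pH - pKa)
= 10^(10.2 - 8.3)
= 79.4328

79.4328


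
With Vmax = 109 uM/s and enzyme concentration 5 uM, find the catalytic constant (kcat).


kcat = Vmax / [E]t
kcat = 109 / 5
kcat = 21.8 s^-1

21.8 s^-1


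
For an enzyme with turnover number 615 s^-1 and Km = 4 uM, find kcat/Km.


Catalytic efficiency = kcat / Km
= 615 / 4
= 153.75 uM^-1*s^-1

153.75 uM^-1*s^-1


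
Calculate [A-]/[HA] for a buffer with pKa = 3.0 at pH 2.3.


[A-]/[HA] = 10^(pH - pKa)
= 10^(2.3 - 3.0)
= 0.1995

0.1995


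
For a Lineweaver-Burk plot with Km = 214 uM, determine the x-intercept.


x-intercept = -1/Km
= -1/214
= -0.0047 1/uM

-0.0047 1/uM


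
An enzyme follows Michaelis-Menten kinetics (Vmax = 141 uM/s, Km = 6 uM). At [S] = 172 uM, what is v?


v = Vmax * [S] / (Km + [S])
v = 141 * 172 / (6 + 172)
v = 136.2472 uM/s

136.2472 uM/s


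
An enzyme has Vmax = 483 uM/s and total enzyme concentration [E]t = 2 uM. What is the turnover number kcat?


kcat = Vmax / [E]t
kcat = 483 / 2
kcat = 241.5 s^-1

241.5 s^-1


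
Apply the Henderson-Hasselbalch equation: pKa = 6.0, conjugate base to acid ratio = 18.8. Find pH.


pH = pKa + log10([A-]/[HA])
pH = 6.0 + log10(18.8)
pH = 7.2742

7.2742


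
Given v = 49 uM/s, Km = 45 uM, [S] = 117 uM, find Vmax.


Vmax = v * (Km + [S]) / [S]
Vmax = 49 * (45 + 117) / 117
Vmax = 67.8462 uM/s

67.8462 uM/s


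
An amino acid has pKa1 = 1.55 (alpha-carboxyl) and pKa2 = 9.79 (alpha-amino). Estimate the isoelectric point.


pI = (pKa1 + pKa2) / 2
pI = (1.55 + 9.79) / 2
pI = 5.67

5.67


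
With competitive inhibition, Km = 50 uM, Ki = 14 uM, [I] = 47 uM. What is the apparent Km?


Km_app = Km * (1 + [I]/Ki)
Km_app = 50 * (1 + 47/14)
Km_app = 217.8571 uM

217.8571 uM


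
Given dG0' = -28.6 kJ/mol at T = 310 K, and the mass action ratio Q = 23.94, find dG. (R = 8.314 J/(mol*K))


dG = dG0' + RT * ln(Q) / 1000
dG = -28.6 + 8.314 * 310 * ln(23.94) / 1000
dG = -20.4155 kJ/mol

-20.4155 kJ/mol


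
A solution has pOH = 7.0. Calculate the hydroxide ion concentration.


[OH-] = 10^(-pOH)
[OH-] = 10^(-7.0)
[OH-] = 1.000e-07 M

1.000e-07 M


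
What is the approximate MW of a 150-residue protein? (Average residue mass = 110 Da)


MW = n_residues * 110 Da
MW = 150 * 110
MW = 16500 Da

16500 Da


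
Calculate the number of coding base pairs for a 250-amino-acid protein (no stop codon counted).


Each amino acid = 1 codon = 3 bp
bp = 250 * 3 = 750 bp

750 bp


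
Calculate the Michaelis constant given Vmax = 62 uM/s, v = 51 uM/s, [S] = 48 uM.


Km = [S] * (Vmax - v) / v
Km = 48 * (62 - 51) / 51
Km = 10.3529 uM

10.3529 uM


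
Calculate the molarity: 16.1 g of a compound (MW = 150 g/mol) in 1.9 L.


C = (mass / MW) / volume
C = (16.1 / 150) / 1.9
C = 0.0565 M

0.0565 M


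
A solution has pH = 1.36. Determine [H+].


[H+] = 10^(-pH)
[H+] = 10^(-1.36)
[H+] = 0.0437 M

0.0437 M


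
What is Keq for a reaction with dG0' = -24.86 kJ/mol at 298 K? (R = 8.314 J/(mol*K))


Keq = exp(-dG0 * 1000 / (R * T))
Keq = exp(-(-24.86) * 1000 / (8.314 * 298))
Keq = 22788.6338

22788.6338


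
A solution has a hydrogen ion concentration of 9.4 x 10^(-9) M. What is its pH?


pH = -log10([H+])
pH = -log10(9.4 x 10^(-9))
pH = 8.0269

8.0269


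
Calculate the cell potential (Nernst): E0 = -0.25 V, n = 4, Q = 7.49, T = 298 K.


E = E0 - (RT/nF) * ln(Q)
E = -0.25 - (8.314 * 298 / (4 * 96485)) * ln(7.49)
E = -0.2629 V

-0.2629 V


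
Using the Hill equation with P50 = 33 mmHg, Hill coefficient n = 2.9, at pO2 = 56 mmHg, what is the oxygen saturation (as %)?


Y = pO2^n / (P50^n + pO2^n)
Y = 56^2.9 / (33^2.9 + 56^2.9)
Y = 82.25%

82.25%


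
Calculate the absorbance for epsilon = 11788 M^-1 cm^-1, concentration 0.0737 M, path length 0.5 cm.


A = epsilon * c * l
A = 11788 * 0.0737 * 0.5
A = 434.3878

434.3878


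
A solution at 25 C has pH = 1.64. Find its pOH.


pOH = 14 - pH
pOH = 14 - 1.64
pOH = 12.36

12.36


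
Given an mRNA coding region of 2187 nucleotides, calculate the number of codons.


codons = nucleotides / 3
codons = 2187 / 3 = 729

729


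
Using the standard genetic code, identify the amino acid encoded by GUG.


Standard genetic code lookup.
Codon GUG -> Val

Val


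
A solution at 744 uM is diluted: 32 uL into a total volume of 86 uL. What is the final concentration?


C2 = C1 * V1 / V2
C2 = 744 * 32 / 86
C2 = 276.8372 uM

276.8372 uM


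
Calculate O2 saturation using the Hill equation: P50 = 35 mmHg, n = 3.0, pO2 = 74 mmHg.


Y = pO2^n / (P50^n + pO2^n)
Y = 74^3.0 / (35^3.0 + 74^3.0)
Y = 90.43%

90.43%


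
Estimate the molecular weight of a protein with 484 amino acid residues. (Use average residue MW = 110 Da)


MW = n_residues * 110 Da
MW = 484 * 110
MW = 53240 Da

53240 Da


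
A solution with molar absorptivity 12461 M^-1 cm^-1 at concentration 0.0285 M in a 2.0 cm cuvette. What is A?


A = epsilon * c * l
A = 12461 * 0.0285 * 2.0
A = 710.277

710.277


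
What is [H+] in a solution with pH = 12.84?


[H+] = 10^(-pH)
[H+] = 10^(-12.84)
[H+] = 1.445e-13 M

1.445e-13 M


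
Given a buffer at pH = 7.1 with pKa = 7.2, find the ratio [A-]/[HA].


[A-]/[HA] = 10^(pH - pKa)
= 10^(7.1 - 7.2)
= 0.7943

0.7943


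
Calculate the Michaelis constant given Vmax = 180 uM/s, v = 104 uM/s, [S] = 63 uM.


Km = [S] * (Vmax - v) / v
Km = 63 * (180 - 104) / 104
Km = 46.0385 uM

46.0385 uM


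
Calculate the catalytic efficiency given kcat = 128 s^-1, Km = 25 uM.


Catalytic efficiency = kcat / Km
= 128 / 25
= 5.12 uM^-1*s^-1

5.12 uM^-1*s^-1


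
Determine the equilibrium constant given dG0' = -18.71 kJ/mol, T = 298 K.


Keq = exp(-dG0 * 1000 / (R * T))
Keq = exp(-(-18.71) * 1000 / (8.314 * 298))
Keq = 1904.0686

1904.0686


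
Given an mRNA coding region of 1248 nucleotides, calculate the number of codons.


codons = nucleotides / 3
codons = 1248 / 3 = 416

416


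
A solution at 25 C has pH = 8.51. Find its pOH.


pOH = 14 - pH
pOH = 14 - 8.51
pOH = 5.49

5.49


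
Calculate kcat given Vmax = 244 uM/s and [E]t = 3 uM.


kcat = Vmax / [E]t
kcat = 244 / 3
kcat = 81.3333 s^-1

81.3333 s^-1


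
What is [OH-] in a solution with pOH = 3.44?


[OH-] = 10^(-pOH)
[OH-] = 10^(-3.44)
[OH-] = 3.631e-04 M

3.631e-04 M


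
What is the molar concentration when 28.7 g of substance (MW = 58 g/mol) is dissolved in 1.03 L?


C = (mass / MW) / volume
C = (28.7 / 58) / 1.03
C = 0.4804 M

0.4804 M


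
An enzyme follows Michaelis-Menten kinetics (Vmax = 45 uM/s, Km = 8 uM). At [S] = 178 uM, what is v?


v = Vmax * [S] / (Km + [S])
v = 45 * 178 / (8 + 178)
v = 43.0645 uM/s

43.0645 uM/s


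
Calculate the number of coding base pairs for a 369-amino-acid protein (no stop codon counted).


Each amino acid = 1 codon = 3 bp
bp = 369 * 3 = 1107 bp

1107 bp


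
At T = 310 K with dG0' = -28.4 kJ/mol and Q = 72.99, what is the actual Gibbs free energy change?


dG = dG0' + RT * ln(Q) / 1000
dG = -28.4 + 8.314 * 310 * ln(72.99) / 1000
dG = -17.3424 kJ/mol

-17.3424 kJ/mol


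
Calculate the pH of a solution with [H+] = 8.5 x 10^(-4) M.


pH = -log10([H+])
pH = -log10(8.5 x 10^(-4))
pH = 3.0706

3.0706


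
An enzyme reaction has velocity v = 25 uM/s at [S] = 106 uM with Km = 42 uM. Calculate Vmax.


Vmax = v * (Km + [S]) / [S]
Vmax = 25 * (42 + 106) / 106
Vmax = 34.9057 uM/s

34.9057 uM/s


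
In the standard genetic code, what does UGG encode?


Standard genetic code lookup.
Codon UGG -> Trp

Trp


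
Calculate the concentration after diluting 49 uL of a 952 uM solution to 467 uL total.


C2 = C1 * V1 / V2
C2 = 952 * 49 / 467
C2 = 99.8887 uM

99.8887 uM


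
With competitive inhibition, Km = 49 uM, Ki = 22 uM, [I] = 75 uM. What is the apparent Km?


Km_app = Km * (1 + [I]/Ki)
Km_app = 49 * (1 + 75/22)
Km_app = 216.0455 uM

216.0455 uM


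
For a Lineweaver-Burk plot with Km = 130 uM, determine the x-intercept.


x-intercept = -1/Km
= -1/130
= -0.0077 1/uM

-0.0077 1/uM


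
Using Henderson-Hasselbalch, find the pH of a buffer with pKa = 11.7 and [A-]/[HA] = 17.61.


pH = pKa + log10([A-]/[HA])
pH = 11.7 + log10(17.61)
pH = 12.9458

12.9458


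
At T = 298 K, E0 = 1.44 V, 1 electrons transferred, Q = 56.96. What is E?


E = E0 - (RT/nF) * ln(Q)
E = 1.44 - (8.314 * 298 / (1 * 96485)) * ln(56.96)
E = 1.3362 V

1.3362 V


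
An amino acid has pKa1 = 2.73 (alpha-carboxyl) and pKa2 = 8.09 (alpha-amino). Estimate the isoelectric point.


pI = (pKa1 + pKa2) / 2
pI = (2.73 + 8.09) / 2
pI = 5.41

5.41
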